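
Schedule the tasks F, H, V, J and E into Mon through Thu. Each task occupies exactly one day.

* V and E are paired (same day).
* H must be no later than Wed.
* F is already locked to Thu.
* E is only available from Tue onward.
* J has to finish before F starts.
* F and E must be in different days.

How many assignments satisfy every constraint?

18

Splitting on H: it can be Mon (6), Tue (6), Wed (6). Listing each branch's schedules as (F, V, J, E):
H=Mon: (Thu,Tue,Mon,Tue) (Thu,Tue,Tue,Tue) (Thu,Tue,Wed,Tue) (Thu,Wed,Mon,Wed) (Thu,Wed,Tue,Wed) (Thu,Wed,Wed,Wed) — 6.
H=Tue: (Thu,Tue,Mon,Tue) (Thu,Tue,Tue,Tue) (Thu,Tue,Wed,Tue) (Thu,Wed,Mon,Wed) (Thu,Wed,Tue,Wed) (Thu,Wed,Wed,Wed) — 6.
H=Wed: (Thu,Tue,Mon,Tue) (Thu,Tue,Tue,Tue) (Thu,Tue,Wed,Tue) (Thu,Wed,Mon,Wed) (Thu,Wed,Tue,Wed) (Thu,Wed,Wed,Wed) — 6.
Summing: 6 + 6 + 6 = 18.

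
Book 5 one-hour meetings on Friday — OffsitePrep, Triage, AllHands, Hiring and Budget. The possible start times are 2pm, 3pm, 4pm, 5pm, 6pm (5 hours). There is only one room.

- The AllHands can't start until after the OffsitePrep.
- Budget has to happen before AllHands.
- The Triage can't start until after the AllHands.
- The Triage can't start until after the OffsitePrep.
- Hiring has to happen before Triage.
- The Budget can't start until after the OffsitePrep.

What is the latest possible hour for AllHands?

5pm

Precedence pushes AllHands to at least 4pm; downstream work caps AllHands at 5pm.
AllHands at 5pm is achievable: OffsitePrep=2pm; Budget=3pm; AllHands=5pm; Hiring=4pm; Triage=6pm.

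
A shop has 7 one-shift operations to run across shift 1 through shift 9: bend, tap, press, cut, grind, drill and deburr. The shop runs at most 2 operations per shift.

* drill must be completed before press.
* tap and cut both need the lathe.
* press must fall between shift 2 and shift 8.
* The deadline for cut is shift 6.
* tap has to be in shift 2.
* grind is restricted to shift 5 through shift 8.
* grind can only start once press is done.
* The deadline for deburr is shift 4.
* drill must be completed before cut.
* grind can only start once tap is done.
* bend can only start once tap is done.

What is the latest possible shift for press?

shift 7

Press is available from shift 2; press's own window allows nothing later than shift 8; downstream work caps press at shift 7.
press at shift 7 is achievable: drill in shift 1; press in shift 7; tap in shift 2; deburr in shift 1; grind in shift 8; bend in shift 3; cut in shift 3.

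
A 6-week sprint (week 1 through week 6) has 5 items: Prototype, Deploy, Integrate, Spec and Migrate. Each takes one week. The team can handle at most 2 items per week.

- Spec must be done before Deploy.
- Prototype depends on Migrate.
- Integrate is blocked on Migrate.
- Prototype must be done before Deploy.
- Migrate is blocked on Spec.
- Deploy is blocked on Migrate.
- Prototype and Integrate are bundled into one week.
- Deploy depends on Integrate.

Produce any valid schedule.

Spec in week 1, Migrate in week 2, Deploy in week 4, Prototype in week 3, Integrate in week 3

Checking: Spec(week 1) before Migrate(week 2); Prototype(week 3) before Deploy(week 4); Migrate(week 2) before Deploy(week 4); Migrate(week 2) before Prototype(week 3); Spec(week 1) before Deploy(week 4); Integrate(week 3) before Deploy(week 4); Migrate(week 2) before Integrate(week 3); Prototype = Integrate = week 3; max 2 per week (cap 2).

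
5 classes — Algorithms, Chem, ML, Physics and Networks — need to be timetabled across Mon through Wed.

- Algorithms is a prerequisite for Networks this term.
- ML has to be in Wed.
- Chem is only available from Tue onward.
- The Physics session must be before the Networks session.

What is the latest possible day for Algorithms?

Tue

Downstream work caps Algorithms at Tue.
Algorithms at Tue is achievable: Chem -> Tue, Algorithms -> Tue, Networks -> Wed, ML -> Wed, Physics -> Mon.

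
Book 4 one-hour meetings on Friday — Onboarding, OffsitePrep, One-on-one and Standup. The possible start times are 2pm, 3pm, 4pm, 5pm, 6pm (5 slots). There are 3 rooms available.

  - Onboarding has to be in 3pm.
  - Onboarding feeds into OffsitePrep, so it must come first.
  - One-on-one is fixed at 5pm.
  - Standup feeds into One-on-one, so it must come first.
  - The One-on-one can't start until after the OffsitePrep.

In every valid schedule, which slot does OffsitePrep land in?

Onboarding is fixed at 3pm and must come before OffsitePrep, so OffsitePrep is at least 4pm.
One-on-one is fixed at 5pm and must come after OffsitePrep, so OffsitePrep is at most 4pm.
So OffsitePrep must be 4pm.

4pm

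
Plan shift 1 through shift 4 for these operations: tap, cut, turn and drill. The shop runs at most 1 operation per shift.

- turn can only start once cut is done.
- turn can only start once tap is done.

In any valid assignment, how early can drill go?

shift 1

drill at shift 1 is achievable: tap -> shift 2; cut -> shift 3; drill -> shift 1; turn -> shift 4.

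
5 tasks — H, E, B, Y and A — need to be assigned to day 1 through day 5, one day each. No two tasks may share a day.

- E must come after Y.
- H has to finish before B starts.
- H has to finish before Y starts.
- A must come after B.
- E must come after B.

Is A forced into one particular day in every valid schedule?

No

A can be day 3 (e.g. B -> day 2, A -> day 3, E -> day 5, Y -> day 4, H -> day 1) or day 4 (e.g. A in day 4; H in day 1; B in day 2; Y in day 3; E in day 5).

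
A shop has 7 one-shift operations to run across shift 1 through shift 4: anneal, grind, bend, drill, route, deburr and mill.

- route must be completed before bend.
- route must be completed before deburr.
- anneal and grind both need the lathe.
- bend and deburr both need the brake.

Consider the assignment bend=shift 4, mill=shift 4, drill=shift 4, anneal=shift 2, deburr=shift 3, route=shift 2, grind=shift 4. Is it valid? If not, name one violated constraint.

Yes

bend and deburr both need the brake — holds.
anneal and grind both need the lathe — holds.
route must be completed before deburr — holds.
route must be completed before bend — holds.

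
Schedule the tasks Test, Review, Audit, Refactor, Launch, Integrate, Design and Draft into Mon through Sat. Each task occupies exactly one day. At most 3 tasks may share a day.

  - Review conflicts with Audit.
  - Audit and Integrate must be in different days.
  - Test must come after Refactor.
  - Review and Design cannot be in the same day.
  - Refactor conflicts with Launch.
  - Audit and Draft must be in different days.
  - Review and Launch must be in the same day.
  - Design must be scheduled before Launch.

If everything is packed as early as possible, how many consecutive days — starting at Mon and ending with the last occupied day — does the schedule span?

The precedence chain requires at least 2 distinct days.
With at most 3 per day and 8 tasks, at least 3 days are needed.
3 works (last occupied day: Wed): for example Draft -> Wed; Integrate -> Wed; Design -> Mon; Audit -> Mon; Test -> Tue; Launch -> Tue; Refactor -> Mon; Review -> Tue.

3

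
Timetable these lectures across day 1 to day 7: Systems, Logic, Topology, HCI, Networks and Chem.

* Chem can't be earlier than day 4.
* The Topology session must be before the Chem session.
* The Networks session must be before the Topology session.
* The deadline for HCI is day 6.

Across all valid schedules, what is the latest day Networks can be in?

Downstream work caps Networks at day 5.
Networks at day 5 is achievable: HCI -> day 1, Systems -> day 1, Topology -> day 6, Networks -> day 5, Logic -> day 1, Chem -> day 7.

day 5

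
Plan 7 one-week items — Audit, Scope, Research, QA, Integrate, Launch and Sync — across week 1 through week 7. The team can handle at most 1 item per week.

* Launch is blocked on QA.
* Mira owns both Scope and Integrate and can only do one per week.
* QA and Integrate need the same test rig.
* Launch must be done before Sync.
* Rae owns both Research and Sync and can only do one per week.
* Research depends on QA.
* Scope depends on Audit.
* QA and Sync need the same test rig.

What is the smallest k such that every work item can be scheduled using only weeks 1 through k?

The precedence chain requires at least 3 distinct weeks.
With at most 1 per week and 7 work items, at least 7 weeks are needed.
7 works (last occupied week: week 7): for example Sync in week 6; Scope in week 4; Launch in week 2; Integrate in week 7; Audit in week 3; Research in week 5; QA in week 1.

7 weeks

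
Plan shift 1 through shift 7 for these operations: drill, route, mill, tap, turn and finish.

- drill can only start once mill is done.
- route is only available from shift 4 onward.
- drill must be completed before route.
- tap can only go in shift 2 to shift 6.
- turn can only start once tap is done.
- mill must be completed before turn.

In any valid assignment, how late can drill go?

shift 6

Precedence pushes drill to at least shift 2; downstream work caps drill at shift 6.
drill at shift 6 is achievable: route -> shift 7, mill -> shift 1, finish -> shift 1, drill -> shift 6, tap -> shift 2, turn -> shift 3.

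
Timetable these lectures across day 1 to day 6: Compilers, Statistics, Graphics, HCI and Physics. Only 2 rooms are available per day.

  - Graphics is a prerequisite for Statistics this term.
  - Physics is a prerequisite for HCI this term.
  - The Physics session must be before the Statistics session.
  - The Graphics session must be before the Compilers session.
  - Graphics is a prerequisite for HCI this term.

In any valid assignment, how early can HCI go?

Precedence pushes HCI to at least day 2.
HCI at day 2 is achievable: HCI -> day 2; Compilers -> day 3; Physics -> day 1; Graphics -> day 1; Statistics -> day 2.

day 2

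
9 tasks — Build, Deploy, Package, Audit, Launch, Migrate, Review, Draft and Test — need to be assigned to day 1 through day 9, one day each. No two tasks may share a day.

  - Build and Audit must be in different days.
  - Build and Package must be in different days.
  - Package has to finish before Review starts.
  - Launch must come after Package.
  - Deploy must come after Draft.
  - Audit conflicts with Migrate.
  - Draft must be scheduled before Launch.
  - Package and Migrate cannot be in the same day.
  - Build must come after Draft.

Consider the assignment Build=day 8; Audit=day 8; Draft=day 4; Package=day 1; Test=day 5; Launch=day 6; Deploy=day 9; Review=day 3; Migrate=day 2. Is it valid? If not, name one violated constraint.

Package has to finish before Review starts — holds.
No two tasks may share a day — violated.
Build and Audit must be in different days — violated.
Package and Migrate cannot be in the same day — holds.
Audit conflicts with Migrate — holds.
Draft must be scheduled before Launch — holds.
Deploy must come after Draft — holds.
Build must come after Draft — holds.
Launch must come after Package — holds.
Build and Package must be in different days — holds.

Invalid. Build and Audit must be in different days.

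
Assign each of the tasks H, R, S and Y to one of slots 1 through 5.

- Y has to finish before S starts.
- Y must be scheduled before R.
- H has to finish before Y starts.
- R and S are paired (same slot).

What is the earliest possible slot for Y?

Precedence pushes Y to at least 2; downstream work caps Y at 4.
Y at 2 is achievable: H=1, Y=2, S=3, R=3.

2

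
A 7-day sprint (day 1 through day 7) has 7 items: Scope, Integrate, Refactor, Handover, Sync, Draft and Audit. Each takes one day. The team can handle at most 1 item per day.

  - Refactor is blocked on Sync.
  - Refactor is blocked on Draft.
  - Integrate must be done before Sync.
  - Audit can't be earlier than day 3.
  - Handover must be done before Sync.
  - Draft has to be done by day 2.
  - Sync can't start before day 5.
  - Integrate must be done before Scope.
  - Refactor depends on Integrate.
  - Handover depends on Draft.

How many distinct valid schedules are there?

37

Splitting on Scope: it can be day 3 (8), day 4 (11), day 5 (6), day 6 (6), day 7 (6). Listing each branch's schedules as (Integrate, Refactor, Handover, Sync, Draft, Audit) by day number:
Scope=day 3: (1,6,4,5,2,7) (1,7,4,5,2,6) (1,7,4,6,2,5) (1,7,5,6,2,4) (2,6,4,5,1,7) (2,7,4,5,1,6) (2,7,4,6,1,5) (2,7,5,6,1,4) — 8.
Scope=day 4: (1,6,3,5,2,7) (1,7,3,5,2,6) (1,7,3,6,2,5) (1,7,5,6,2,3) (2,6,3,5,1,7) (2,7,3,5,1,6) (2,7,3,6,1,5) (2,7,5,6,1,3) (3,6,2,5,1,7) (3,7,2,5,1,6) (3,7,2,6,1,5) — 11.
Scope=day 5: (1,7,3,6,2,4) (1,7,4,6,2,3) (2,7,3,6,1,4) (2,7,4,6,1,3) (3,7,2,6,1,4) (4,7,2,6,1,3) — 6.
Scope=day 6: (1,7,3,5,2,4) (1,7,4,5,2,3) (2,7,3,5,1,4) (2,7,4,5,1,3) (3,7,2,5,1,4) (4,7,2,5,1,3) — 6.
Scope=day 7: (1,6,3,5,2,4) (1,6,4,5,2,3) (2,6,3,5,1,4) (2,6,4,5,1,3) (3,6,2,5,1,4) (4,6,2,5,1,3) — 6.
Summing: 8 + 11 + 6 + 6 + 6 = 37.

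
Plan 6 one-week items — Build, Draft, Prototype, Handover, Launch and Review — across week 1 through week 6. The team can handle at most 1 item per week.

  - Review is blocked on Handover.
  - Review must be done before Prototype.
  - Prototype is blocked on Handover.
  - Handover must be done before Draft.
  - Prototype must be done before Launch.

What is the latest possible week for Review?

week 4

Precedence pushes Review to at least week 2; downstream work caps Review at week 4.
Review at week 4 is achievable: Handover in week 1; Prototype in week 5; Build in week 3; Launch in week 6; Draft in week 2; Review in week 4.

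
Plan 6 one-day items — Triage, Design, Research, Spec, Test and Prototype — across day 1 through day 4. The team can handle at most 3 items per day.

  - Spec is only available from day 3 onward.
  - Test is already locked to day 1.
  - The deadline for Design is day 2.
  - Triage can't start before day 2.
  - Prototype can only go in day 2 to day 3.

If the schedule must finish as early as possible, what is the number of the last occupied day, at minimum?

With at most 3 per day and 6 work items, at least 2 days are needed.
Spec can't be placed before day 3, so the schedule must run through at least day 3.
3 works (last occupied day: day 3): for example Test in day 1; Prototype in day 2; Research in day 1; Triage in day 2; Design in day 1; Spec in day 3.

3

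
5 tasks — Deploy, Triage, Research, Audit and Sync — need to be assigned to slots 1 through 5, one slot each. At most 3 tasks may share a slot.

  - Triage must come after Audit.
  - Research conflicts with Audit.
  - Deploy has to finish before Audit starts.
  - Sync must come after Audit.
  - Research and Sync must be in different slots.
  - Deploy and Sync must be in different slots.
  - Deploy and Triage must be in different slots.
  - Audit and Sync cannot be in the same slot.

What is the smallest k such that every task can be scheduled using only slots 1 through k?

The precedence chain requires at least 3 distinct slots.
With at most 3 per slot and 5 tasks, at least 2 slots are needed.
3 works (last occupied slot: 3): for example Audit -> 2; Research -> 1; Triage -> 3; Deploy -> 1; Sync -> 3.

3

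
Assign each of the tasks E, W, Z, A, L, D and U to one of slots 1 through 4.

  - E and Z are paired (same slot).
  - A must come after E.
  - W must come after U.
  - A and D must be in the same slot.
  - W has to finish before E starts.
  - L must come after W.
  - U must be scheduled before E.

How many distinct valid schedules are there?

2

Enumerating: L in 3, D in 4, W in 2, E in 3, A in 4, U in 1, Z in 3 | D in 4, E in 3, Z in 3, U in 1, L in 4, W in 2, A in 4.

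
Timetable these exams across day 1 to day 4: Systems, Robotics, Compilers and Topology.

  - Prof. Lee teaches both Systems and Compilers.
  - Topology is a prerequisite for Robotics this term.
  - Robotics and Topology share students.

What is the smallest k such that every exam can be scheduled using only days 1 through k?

The precedence chain requires at least 2 distinct days.
2 works (last occupied day: day 2): for example Systems in day 1; Robotics in day 2; Topology in day 1; Compilers in day 2.

2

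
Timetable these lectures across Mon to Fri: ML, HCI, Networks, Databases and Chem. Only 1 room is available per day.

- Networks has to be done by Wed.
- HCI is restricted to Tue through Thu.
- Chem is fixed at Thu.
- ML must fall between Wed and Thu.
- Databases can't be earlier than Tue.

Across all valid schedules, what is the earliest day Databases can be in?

Fri

Databases is available from Tue.
Databases at Fri is achievable: Chem=Thu, ML=Wed, Networks=Mon, Databases=Fri, HCI=Tue.
Nothing earlier works — the capacity limit rule out every day before Fri.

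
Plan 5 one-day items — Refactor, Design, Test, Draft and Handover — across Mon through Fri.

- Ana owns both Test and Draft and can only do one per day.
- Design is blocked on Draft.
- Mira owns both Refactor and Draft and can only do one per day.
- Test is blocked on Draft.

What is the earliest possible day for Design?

Precedence pushes Design to at least Tue.
Design at Tue is achievable: Handover -> Mon; Design -> Tue; Draft -> Mon; Refactor -> Tue; Test -> Tue.

Tue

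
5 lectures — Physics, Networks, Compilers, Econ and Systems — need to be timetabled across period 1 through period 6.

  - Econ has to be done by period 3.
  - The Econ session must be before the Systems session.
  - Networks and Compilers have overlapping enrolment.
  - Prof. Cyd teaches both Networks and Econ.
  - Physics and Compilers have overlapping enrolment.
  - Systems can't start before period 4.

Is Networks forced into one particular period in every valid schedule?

No

Networks can be period 1 (e.g. Compilers in period 2, Econ in period 2, Systems in period 4, Physics in period 1, Networks in period 1) or period 2 (e.g. Systems -> period 4, Networks -> period 2, Econ -> period 1, Compilers -> period 3, Physics -> period 1).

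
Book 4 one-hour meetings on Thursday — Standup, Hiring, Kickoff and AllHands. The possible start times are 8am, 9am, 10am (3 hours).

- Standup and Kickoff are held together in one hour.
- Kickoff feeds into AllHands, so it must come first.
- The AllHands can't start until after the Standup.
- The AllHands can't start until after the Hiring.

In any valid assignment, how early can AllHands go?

Precedence pushes AllHands to at least 9am.
AllHands at 9am is achievable: Kickoff -> 8am, Hiring -> 8am, Standup -> 8am, AllHands -> 9am.

9am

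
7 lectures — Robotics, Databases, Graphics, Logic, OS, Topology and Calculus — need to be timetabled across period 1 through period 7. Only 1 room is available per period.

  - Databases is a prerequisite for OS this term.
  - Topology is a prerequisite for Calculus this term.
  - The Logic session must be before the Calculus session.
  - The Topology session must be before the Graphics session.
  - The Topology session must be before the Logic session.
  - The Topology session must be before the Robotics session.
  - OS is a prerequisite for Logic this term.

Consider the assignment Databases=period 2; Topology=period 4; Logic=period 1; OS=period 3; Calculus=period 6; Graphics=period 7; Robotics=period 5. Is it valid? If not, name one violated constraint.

Databases is a prerequisite for OS this term — holds.
The Topology session must be before the Robotics session — holds.
Only 1 room is available per period — holds.
Topology is a prerequisite for Calculus this term — holds.
The Topology session must be before the Graphics session — holds.
The Topology session must be before the Logic session — violated.
The Logic session must be before the Calculus session — holds.
OS is a prerequisite for Logic this term — violated.

No. The Topology session must be before the Logic session is not satisfied.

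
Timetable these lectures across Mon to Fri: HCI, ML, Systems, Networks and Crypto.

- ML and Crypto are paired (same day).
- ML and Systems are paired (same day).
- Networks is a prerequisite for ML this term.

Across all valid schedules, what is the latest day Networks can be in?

Downstream work caps Networks at Thu.
Networks at Thu is achievable: Systems=Fri, Crypto=Fri, Networks=Thu, HCI=Mon, ML=Fri.

Thu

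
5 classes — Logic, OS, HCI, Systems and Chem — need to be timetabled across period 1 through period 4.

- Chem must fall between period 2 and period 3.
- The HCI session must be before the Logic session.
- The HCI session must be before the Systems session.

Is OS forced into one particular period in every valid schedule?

No

OS can be period 1 (e.g. HCI=period 1, OS=period 1, Logic=period 2, Chem=period 2, Systems=period 2) or period 2 (e.g. Systems=period 2, HCI=period 1, OS=period 2, Chem=period 2, Logic=period 2).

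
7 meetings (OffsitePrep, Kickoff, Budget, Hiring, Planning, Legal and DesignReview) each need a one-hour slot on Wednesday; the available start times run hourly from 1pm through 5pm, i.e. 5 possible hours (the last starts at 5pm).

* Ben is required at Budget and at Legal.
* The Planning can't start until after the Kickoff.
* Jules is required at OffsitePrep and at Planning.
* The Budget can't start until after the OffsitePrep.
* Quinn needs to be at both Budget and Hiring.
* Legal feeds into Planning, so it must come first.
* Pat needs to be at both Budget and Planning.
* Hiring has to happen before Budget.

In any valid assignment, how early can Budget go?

Precedence pushes Budget to at least 2pm.
Budget at 2pm is achievable: DesignReview=1pm, Hiring=1pm, Legal=1pm, Planning=3pm, Kickoff=1pm, OffsitePrep=1pm, Budget=2pm.

2pm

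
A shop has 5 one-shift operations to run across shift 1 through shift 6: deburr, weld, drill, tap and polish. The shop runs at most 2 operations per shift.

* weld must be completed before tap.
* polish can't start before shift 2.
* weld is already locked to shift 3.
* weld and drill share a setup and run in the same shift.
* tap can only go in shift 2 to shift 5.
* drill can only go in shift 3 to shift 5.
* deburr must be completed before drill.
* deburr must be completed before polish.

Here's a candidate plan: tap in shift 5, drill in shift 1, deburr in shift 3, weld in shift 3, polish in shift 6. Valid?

drill can only go in shift 3 to shift 5 — violated.
deburr must be completed before drill — violated.
weld must be completed before tap — holds.
The shop runs at most 2 operations per shift — holds.
weld and drill share a setup and run in the same shift — violated.
tap can only go in shift 2 to shift 5 — holds.
weld is already locked to shift 3 — holds.
polish can't start before shift 2 — holds.
deburr must be completed before polish — holds.

No — it violates: deburr must be completed before drill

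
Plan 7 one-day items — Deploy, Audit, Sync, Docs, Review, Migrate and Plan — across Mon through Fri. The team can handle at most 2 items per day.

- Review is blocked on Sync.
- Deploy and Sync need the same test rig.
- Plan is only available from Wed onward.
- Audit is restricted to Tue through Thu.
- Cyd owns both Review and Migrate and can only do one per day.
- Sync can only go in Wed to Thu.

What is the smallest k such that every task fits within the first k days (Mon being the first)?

4 days

The precedence chain requires at least 2 distinct days.
With at most 2 per day and 7 tasks, at least 4 days are needed.
Propagating the time windows through the other constraints, Review can't land before Thu — that is day 4 counting from Mon — so the schedule must run through at least 4 days.
4 works (last occupied day: Thu): for example Review=Thu; Deploy=Mon; Docs=Mon; Migrate=Tue; Sync=Wed; Audit=Tue; Plan=Wed.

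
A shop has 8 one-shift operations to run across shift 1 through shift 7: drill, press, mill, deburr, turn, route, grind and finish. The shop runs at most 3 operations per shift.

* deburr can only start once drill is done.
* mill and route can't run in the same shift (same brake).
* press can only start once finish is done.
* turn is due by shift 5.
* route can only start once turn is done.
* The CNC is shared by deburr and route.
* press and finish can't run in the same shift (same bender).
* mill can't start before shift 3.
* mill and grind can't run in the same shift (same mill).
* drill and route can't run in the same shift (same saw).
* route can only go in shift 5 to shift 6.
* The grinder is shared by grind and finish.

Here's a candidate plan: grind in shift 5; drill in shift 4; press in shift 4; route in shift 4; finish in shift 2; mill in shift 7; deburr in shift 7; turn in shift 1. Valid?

Invalid. drill and route can't run in the same shift (same saw).

route can only go in shift 5 to shift 6 — violated.
The grinder is shared by grind and finish — holds.
mill and route can't run in the same shift (same brake) — holds.
route can only start once turn is done — holds.
The shop runs at most 3 operations per shift — holds.
mill can't start before shift 3 — holds.
press and finish can't run in the same shift (same bender) — holds.
turn is due by shift 5 — holds.
mill and grind can't run in the same shift (same mill) — holds.
drill and route can't run in the same shift (same saw) — violated.
press can only start once finish is done — holds.
The CNC is shared by deburr and route — holds.
deburr can only start once drill is done — holds.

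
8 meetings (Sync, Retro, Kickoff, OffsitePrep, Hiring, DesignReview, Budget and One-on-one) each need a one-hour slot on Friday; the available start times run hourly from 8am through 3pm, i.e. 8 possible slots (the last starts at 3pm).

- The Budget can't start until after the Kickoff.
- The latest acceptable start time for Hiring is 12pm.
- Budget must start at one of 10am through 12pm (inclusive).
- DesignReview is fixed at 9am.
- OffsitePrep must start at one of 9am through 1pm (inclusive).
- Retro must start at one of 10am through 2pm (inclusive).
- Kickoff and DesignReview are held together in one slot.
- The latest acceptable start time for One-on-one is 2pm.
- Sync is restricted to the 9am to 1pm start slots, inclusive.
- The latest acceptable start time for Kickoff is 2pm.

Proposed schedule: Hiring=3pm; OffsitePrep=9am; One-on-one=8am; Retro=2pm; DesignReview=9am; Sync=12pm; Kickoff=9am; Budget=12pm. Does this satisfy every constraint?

DesignReview is fixed at 9am — holds.
Kickoff and DesignReview are held together in one slot — holds.
The latest acceptable start time for One-on-one is 2pm — holds.
Sync is restricted to the 9am to 1pm start slots, inclusive — holds.
Retro must start at one of 10am through 2pm (inclusive) — holds.
The latest acceptable start time for Kickoff is 2pm — holds.
The Budget can't start until after the Kickoff — holds.
OffsitePrep must start at one of 9am through 1pm (inclusive) — holds.
Budget must start at one of 10am through 12pm (inclusive) — holds.
The latest acceptable start time for Hiring is 12pm — violated.

Invalid. The latest acceptable start time for Hiring is 12pm.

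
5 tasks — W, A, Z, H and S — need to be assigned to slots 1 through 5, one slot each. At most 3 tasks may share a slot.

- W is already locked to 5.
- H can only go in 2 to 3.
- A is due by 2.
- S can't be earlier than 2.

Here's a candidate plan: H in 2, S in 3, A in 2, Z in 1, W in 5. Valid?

Valid

W is already locked to 5 — holds.
A is due by 2 — holds.
H can only go in 2 to 3 — holds.
At most 3 tasks may share a slot — holds.
S can't be earlier than 2 — holds.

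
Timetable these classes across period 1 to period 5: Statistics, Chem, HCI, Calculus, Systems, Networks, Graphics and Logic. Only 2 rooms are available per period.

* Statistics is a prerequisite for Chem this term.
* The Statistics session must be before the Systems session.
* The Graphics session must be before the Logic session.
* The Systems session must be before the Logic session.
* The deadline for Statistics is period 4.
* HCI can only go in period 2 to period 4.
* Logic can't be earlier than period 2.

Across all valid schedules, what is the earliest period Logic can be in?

Logic is available from period 2; precedence pushes Logic to at least period 3.
Logic at period 3 is achievable: Statistics=period 1, Logic=period 3, Systems=period 2, Calculus=period 4, Chem=period 3, HCI=period 2, Graphics=period 1, Networks=period 4.

period 3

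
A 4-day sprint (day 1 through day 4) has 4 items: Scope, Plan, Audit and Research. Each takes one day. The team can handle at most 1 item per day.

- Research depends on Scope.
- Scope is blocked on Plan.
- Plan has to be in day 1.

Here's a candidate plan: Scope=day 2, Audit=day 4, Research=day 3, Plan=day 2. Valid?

Invalid. The team can handle at most 1 item per day.

Research depends on Scope — holds.
Plan has to be in day 1 — violated.
Scope is blocked on Plan — violated.
The team can handle at most 1 item per day — violated.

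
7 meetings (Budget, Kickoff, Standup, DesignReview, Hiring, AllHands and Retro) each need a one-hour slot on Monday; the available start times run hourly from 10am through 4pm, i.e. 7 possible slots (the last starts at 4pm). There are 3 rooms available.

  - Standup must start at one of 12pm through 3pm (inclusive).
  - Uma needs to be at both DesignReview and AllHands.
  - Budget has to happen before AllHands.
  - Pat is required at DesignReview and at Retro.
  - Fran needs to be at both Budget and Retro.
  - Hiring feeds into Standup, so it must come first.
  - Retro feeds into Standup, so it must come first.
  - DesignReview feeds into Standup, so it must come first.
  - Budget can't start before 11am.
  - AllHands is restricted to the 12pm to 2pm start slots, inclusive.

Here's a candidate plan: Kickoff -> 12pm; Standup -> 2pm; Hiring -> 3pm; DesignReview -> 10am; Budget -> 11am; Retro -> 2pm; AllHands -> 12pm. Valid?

Invalid. Hiring feeds into Standup, so it must come first.

Retro feeds into Standup, so it must come first — violated.
There are 3 rooms available — holds.
Hiring feeds into Standup, so it must come first — violated.
AllHands is restricted to the 12pm to 2pm start slots, inclusive — holds.
Standup must start at one of 12pm through 3pm (inclusive) — holds.
DesignReview feeds into Standup, so it must come first — holds.
Fran needs to be at both Budget and Retro — holds.
Pat is required at DesignReview and at Retro — holds.
Budget has to happen before AllHands — holds.
Budget can't start before 11am — holds.
Uma needs to be at both DesignReview and AllHands — holds.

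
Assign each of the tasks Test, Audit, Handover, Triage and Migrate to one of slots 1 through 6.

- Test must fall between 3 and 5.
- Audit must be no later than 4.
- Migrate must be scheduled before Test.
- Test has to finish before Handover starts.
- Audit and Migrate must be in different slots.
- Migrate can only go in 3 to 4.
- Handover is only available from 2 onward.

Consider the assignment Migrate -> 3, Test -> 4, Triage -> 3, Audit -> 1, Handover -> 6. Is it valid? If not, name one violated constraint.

Test has to finish before Handover starts — holds.
Audit must be no later than 4 — holds.
Audit and Migrate must be in different slots — holds.
Migrate can only go in 3 to 4 — holds.
Test must fall between 3 and 5 — holds.
Handover is only available from 2 onward — holds.
Migrate must be scheduled before Test — holds.

Yes, all constraints hold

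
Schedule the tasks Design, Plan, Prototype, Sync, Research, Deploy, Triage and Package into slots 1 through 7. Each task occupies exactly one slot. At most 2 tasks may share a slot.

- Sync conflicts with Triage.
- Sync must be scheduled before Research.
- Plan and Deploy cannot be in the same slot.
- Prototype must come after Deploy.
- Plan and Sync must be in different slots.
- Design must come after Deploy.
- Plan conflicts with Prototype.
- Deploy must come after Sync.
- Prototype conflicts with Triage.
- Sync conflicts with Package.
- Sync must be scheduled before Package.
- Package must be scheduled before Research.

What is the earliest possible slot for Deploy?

Precedence pushes Deploy to at least 2; downstream work caps Deploy at 6.
Deploy at 2 is achievable: Plan -> 5; Prototype -> 4; Package -> 2; Triage -> 5; Design -> 3; Research -> 3; Sync -> 1; Deploy -> 2.

2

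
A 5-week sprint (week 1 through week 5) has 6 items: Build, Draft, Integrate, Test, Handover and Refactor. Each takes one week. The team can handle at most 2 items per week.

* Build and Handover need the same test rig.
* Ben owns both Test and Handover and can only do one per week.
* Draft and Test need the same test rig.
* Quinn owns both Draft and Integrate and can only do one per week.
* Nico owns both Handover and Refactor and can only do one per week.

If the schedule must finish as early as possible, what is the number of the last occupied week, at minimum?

With at most 2 per week and 6 work items, at least 3 weeks are needed.
3 works (last occupied week: week 3): for example Integrate in week 2; Handover in week 2; Build in week 1; Test in week 3; Draft in week 1; Refactor in week 3.

week 3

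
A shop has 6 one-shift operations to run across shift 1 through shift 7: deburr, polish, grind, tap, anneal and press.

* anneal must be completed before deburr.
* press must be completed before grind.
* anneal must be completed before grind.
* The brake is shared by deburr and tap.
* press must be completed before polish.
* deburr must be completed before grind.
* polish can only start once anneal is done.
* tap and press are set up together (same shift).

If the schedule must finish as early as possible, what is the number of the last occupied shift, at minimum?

shift 3

The precedence chain requires at least 3 distinct shifts.
3 works (last occupied shift: shift 3): for example press -> shift 1, tap -> shift 1, grind -> shift 3, anneal -> shift 1, polish -> shift 2, deburr -> shift 2.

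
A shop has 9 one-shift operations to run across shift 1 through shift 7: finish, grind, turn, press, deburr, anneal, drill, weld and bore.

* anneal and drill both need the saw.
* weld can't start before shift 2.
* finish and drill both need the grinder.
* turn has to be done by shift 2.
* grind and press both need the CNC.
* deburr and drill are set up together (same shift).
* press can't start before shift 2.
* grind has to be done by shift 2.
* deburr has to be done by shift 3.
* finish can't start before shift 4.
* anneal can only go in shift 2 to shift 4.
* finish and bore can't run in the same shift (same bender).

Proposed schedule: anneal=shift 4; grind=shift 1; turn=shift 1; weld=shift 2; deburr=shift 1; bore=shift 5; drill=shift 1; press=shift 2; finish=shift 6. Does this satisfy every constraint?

grind and press both need the CNC — holds.
finish and drill both need the grinder — holds.
deburr has to be done by shift 3 — holds.
grind has to be done by shift 2 — holds.
finish can't start before shift 4 — holds.
anneal and drill both need the saw — holds.
deburr and drill are set up together (same shift) — holds.
finish and bore can't run in the same shift (same bender) — holds.
press can't start before shift 2 — holds.
weld can't start before shift 2 — holds.
anneal can only go in shift 2 to shift 4 — holds.
turn has to be done by shift 2 — holds.

Valid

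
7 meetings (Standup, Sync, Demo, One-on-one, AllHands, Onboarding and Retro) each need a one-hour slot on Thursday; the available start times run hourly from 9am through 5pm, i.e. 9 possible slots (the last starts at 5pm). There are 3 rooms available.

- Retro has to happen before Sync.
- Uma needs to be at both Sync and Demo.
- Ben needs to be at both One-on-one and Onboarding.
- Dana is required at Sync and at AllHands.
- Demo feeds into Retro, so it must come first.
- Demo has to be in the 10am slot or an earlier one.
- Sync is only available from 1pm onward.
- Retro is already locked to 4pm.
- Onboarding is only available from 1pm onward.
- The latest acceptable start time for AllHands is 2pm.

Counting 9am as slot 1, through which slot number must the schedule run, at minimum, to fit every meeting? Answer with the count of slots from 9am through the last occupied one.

9

The precedence chain requires at least 3 distinct slots.
With at most 3 per slot and 7 meetings, at least 3 slots are needed.
Propagating the time windows through the other constraints, Sync can't land before 5pm — that is slot 9 counting from 9am — so the schedule must run through at least 9 slots.
9 works (last occupied slot: 5pm): for example Demo -> 9am, Sync -> 5pm, One-on-one -> 10am, Retro -> 4pm, AllHands -> 9am, Standup -> 9am, Onboarding -> 1pm.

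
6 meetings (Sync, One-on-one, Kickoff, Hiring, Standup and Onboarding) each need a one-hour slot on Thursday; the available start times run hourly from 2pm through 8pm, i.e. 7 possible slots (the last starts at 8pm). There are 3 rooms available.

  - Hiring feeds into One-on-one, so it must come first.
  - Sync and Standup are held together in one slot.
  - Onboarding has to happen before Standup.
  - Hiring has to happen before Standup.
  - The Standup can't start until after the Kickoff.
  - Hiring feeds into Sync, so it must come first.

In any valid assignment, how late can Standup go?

8pm

Precedence pushes Standup to at least 3pm.
Standup at 8pm is achievable: Hiring -> 2pm; Standup -> 8pm; Kickoff -> 2pm; One-on-one -> 3pm; Sync -> 8pm; Onboarding -> 2pm.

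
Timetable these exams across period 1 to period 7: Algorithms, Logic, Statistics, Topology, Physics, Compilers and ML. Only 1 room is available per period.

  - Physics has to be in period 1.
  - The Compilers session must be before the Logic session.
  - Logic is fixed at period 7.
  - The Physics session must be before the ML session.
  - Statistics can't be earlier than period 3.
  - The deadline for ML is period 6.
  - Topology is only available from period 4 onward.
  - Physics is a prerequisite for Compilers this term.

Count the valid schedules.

Splitting on Algorithms: it can be period 2 (18), period 3 (12), period 4 (8), period 5 (8), period 6 (8). Listing each branch's schedules as (Logic, Statistics, Topology, Physics, Compilers, ML) by period number:
Algorithms=period 2: (7,3,4,1,5,6) (7,3,4,1,6,5) (7,3,5,1,4,6) (7,3,5,1,6,4) (7,3,6,1,4,5) (7,3,6,1,5,4) (7,4,5,1,3,6) (7,4,5,1,6,3) (7,4,6,1,3,5) (7,4,6,1,5,3) (7,5,4,1,3,6) (7,5,4,1,6,3) (7,5,6,1,3,4) (7,5,6,1,4,3) (7,6,4,1,3,5) (7,6,4,1,5,3) (7,6,5,1,3,4) (7,6,5,1,4,3) — 18.
Algorithms=period 3: (7,4,5,1,2,6) (7,4,5,1,6,2) (7,4,6,1,2,5) (7,4,6,1,5,2) (7,5,4,1,2,6) (7,5,4,1,6,2) (7,5,6,1,2,4) (7,5,6,1,4,2) (7,6,4,1,2,5) (7,6,4,1,5,2) (7,6,5,1,2,4) (7,6,5,1,4,2) — 12.
Algorithms=period 4: (7,3,5,1,2,6) (7,3,5,1,6,2) (7,3,6,1,2,5) (7,3,6,1,5,2) (7,5,6,1,2,3) (7,5,6,1,3,2) (7,6,5,1,2,3) (7,6,5,1,3,2) — 8.
Algorithms=period 5: (7,3,4,1,2,6) (7,3,4,1,6,2) (7,3,6,1,2,4) (7,3,6,1,4,2) (7,4,6,1,2,3) (7,4,6,1,3,2) (7,6,4,1,2,3) (7,6,4,1,3,2) — 8.
Algorithms=period 6: (7,3,4,1,2,5) (7,3,4,1,5,2) (7,3,5,1,2,4) (7,3,5,1,4,2) (7,4,5,1,2,3) (7,4,5,1,3,2) (7,5,4,1,2,3) (7,5,4,1,3,2) — 8.
Summing: 18 + 12 + 8 + 8 + 8 = 54.

54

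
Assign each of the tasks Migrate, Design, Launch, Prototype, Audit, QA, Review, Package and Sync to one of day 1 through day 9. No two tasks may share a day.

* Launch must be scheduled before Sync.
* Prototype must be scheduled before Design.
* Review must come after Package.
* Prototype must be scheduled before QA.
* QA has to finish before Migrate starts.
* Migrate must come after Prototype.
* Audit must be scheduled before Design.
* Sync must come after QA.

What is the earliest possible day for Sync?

day 4

Precedence pushes Sync to at least day 3.
Sync at day 4 is achievable: Review in day 9, Sync in day 4, QA in day 2, Prototype in day 1, Package in day 8, Launch in day 3, Design in day 7, Audit in day 6, Migrate in day 5.
Nothing earlier works — the capacity limit rule out every day before day 4.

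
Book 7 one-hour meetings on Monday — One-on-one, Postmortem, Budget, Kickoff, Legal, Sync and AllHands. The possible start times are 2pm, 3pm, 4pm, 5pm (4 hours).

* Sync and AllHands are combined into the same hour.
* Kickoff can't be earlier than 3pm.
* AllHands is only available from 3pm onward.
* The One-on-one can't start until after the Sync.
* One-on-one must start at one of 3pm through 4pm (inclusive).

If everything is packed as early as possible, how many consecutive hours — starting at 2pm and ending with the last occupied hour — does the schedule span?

The precedence chain requires at least 2 distinct hours.
Propagating the time windows through the other constraints, One-on-one can't land before 4pm — that is hour 3 counting from 2pm — so the schedule must run through at least 3 hours.
3 works (last occupied hour: 4pm): for example One-on-one=4pm, Sync=3pm, Kickoff=3pm, Budget=2pm, AllHands=3pm, Legal=2pm, Postmortem=2pm.

3 hours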